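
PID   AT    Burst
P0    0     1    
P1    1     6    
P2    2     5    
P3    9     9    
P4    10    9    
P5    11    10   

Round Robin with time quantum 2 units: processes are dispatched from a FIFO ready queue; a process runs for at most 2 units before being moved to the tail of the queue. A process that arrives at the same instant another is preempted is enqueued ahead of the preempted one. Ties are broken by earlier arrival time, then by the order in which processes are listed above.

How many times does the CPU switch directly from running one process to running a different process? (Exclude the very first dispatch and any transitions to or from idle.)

Gantt: | P0 0-1 | P1 1-3 | P2 3-5 | P1 5-7 | P2 7-9 | P1 9-11 | P3 11-13 | P2 13-14 | P4 14-16 | P5 16-18 | P3 18-20 | P4 20-22 | P5 22-24 | P3 24-26 | P4 26-28 | P5 28-30 | P3 30-32 | P4 32-34 | P5 34-36 | P3 36-37 | P4 37-38 | P5 38-40 |
Completion: P0=1  P1=11  P2=14  P3=37  P4=38  P5=40

21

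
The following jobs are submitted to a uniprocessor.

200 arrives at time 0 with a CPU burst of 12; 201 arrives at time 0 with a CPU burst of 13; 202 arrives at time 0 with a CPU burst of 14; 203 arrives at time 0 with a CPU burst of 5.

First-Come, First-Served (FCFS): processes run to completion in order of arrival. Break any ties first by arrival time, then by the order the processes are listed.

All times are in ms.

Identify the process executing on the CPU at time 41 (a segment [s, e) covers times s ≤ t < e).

Gantt: | 200 0-12 | 201 12-25 | 202 25-39 | 203 39-44 |
Completion: 200=12  201=25  202=39  203=44
Turnaround (C−A): 200=12  201=25  202=39  203=44

203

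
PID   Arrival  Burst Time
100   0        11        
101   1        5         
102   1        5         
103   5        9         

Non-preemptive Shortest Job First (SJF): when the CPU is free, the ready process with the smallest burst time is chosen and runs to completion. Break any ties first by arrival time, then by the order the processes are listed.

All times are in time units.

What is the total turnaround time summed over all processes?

71

Timeline: | 100 0-11 | 101 11-16 | 102 16-21 | 103 21-30 |
Completion: 100=11  101=16  102=21  103=30
Turnaround (C−A): 100=11  101=15  102=20  103=25
Turnaround = completion − arrival: 100=11, 101=15, 102=20, 103=25
Total turnaround = 11 + 15 + 20 + 25 = 71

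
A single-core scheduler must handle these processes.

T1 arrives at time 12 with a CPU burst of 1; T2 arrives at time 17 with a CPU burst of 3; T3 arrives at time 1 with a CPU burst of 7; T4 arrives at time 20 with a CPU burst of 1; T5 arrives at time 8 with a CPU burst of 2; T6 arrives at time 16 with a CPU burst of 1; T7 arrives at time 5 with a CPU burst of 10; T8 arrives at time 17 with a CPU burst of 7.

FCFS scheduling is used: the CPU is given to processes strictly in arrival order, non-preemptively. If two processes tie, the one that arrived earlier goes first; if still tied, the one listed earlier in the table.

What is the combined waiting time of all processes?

51

Timeline: | idle 0-1 | T3 1-8 | T7 8-18 | T5 18-20 | T1 20-21 | T6 21-22 | T2 22-25 | T8 25-32 | T4 32-33 |
Completion: T1=21  T2=25  T3=8  T4=33  T5=20  T6=22  T7=18  T8=32
Waiting = turnaround − burst: T1=8, T2=5, T3=0, T4=12, T5=10, T6=5, T7=3, T8=8
Total waiting = 8 + 5 + 0 + 12 + 10 + 5 + 3 + 8 = 51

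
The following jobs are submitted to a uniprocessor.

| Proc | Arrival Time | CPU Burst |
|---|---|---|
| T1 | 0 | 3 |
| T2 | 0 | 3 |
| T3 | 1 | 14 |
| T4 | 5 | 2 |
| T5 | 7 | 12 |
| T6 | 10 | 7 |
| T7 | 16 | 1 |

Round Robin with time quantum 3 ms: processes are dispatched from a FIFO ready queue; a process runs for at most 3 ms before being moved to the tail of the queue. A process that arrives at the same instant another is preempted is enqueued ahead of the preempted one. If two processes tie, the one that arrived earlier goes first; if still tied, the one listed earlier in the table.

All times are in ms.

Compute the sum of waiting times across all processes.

82

Gantt: | T1 0-3 | T2 3-6 | T3 6-9 | T4 9-11 | T5 11-14 | T3 14-17 | T6 17-20 | T5 20-23 | T7 23-24 | T3 24-27 | T6 27-30 | T5 30-33 | T3 33-36 | T6 36-37 | T5 37-40 | T3 40-42 |
Completion: T1=3  T2=6  T3=42  T4=11  T5=40  T6=37  T7=24
Turnaround (C−A): T1=3  T2=6  T3=41  T4=6  T5=33  T6=27  T7=8
Waiting = turnaround − burst: T1=0, T2=3, T3=27, T4=4, T5=21, T6=20, T7=7
Total waiting = 0 + 3 + 27 + 4 + 21 + 20 + 7 = 82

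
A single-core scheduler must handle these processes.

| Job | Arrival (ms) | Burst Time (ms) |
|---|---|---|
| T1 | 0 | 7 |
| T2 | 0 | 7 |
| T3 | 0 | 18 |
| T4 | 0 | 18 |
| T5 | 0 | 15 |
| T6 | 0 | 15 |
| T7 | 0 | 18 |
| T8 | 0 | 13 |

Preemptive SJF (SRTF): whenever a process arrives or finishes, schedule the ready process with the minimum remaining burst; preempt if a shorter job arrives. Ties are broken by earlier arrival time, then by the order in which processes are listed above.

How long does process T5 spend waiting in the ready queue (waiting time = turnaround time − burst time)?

27

Schedule: | T1 0-7 | T2 7-14 | T8 14-27 | T5 27-42 | T6 42-57 | T3 57-75 | T4 75-93 | T7 93-111 |
Completion: T1=7  T2=14  T3=75  T4=93  T5=42  T6=57  T7=111  T8=27
Waiting(T5) = turnaround − burst = 42 − 15 = 27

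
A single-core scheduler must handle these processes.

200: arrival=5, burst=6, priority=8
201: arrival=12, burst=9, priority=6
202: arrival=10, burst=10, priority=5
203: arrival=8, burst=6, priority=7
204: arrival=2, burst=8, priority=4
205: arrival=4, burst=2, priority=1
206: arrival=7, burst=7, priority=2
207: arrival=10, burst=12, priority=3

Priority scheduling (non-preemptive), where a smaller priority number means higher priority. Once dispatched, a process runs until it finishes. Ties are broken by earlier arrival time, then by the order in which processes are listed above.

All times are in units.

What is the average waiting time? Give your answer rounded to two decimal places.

Timeline: | idle 0-2 | 204 2-10 | 205 10-12 | 206 12-19 | 207 19-31 | 202 31-41 | 201 41-50 | 203 50-56 | 200 56-62 |
Completion: 200=62  201=50  202=41  203=56  204=10  205=12  206=19  207=31
Turnaround (C−A): 200=57  201=38  202=31  203=48  204=8  205=8  206=12  207=21
Waiting times: 200=51, 201=29, 202=21, 203=42, 204=0, 205=6, 206=5, 207=9
Average waiting = (51+29+21+42+0+6+5+9) / 8 = 163/8 = 20.38

20.38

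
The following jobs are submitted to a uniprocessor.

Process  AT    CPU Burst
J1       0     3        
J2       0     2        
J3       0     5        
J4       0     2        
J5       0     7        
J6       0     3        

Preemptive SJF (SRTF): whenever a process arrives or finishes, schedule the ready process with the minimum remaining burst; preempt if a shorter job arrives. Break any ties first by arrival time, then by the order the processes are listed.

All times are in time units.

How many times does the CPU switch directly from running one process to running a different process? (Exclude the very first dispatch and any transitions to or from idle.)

Gantt: | J2 0-2 | J4 2-4 | J1 4-7 | J6 7-10 | J3 10-15 | J5 15-22 |
Completion: J1=7  J2=2  J3=15  J4=4  J5=22  J6=10
Turnaround (C−A): J1=7  J2=2  J3=15  J4=4  J5=22  J6=10

5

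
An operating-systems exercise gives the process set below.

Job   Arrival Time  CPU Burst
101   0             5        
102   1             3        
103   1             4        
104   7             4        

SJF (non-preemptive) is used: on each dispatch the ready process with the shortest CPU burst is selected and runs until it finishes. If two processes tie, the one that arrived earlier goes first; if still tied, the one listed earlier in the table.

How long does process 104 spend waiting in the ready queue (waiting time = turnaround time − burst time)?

Schedule: | 101 0-5 | 102 5-8 | 103 8-12 | 104 12-16 |
Completion: 101=5  102=8  103=12  104=16
Waiting(104) = turnaround − burst = 9 − 4 = 5

5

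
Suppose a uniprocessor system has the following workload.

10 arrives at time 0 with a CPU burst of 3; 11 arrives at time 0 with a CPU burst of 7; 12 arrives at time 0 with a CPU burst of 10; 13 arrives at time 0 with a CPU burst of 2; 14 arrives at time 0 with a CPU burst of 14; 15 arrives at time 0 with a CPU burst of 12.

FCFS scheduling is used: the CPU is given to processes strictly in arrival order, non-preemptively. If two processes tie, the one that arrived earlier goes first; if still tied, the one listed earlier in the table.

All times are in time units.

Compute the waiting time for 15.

36

Schedule: | 10 0-3 | 11 3-10 | 12 10-20 | 13 20-22 | 14 22-36 | 15 36-48 |
Completion: 10=3  11=10  12=20  13=22  14=36  15=48
Turnaround (C−A): 10=3  11=10  12=20  13=22  14=36  15=48
Waiting(15) = turnaround − burst = 48 − 12 = 36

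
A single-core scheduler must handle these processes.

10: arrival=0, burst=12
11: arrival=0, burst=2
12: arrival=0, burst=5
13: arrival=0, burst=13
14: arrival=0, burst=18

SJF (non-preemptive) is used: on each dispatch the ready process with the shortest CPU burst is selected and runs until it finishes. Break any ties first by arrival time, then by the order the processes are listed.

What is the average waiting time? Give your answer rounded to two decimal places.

Gantt: | 11 0-2 | 12 2-7 | 10 7-19 | 13 19-32 | 14 32-50 |
Completion: 10=19  11=2  12=7  13=32  14=50
Waiting times: 10=7, 11=0, 12=2, 13=19, 14=32
Average waiting = (7+0+2+19+32) / 5 = 60/5 = 12.00

12.00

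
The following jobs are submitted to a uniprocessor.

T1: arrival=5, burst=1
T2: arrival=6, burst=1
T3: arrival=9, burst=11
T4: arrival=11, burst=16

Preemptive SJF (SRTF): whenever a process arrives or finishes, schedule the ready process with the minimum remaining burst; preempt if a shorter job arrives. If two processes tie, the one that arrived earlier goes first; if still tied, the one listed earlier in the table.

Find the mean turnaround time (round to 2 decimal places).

Gantt: | idle 0-5 | T1 5-6 | T2 6-7 | idle 7-9 | T3 9-20 | T4 20-36 |
Completion: T1=6  T2=7  T3=20  T4=36
Turnaround (C−A): T1=1  T2=1  T3=11  T4=25
Turnaround times: T1=1, T2=1, T3=11, T4=25
Average turnaround = (1+1+11+25) / 4 = 38/4 = 9.50

9.50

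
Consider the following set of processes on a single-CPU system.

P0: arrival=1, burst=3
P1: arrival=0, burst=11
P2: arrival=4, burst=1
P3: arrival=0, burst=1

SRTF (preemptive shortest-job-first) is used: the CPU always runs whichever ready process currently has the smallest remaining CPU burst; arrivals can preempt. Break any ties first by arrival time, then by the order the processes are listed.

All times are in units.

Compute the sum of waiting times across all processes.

5

Timeline: | P3 0-1 | P0 1-4 | P2 4-5 | P1 5-16 |
Completion: P0=4  P1=16  P2=5  P3=1
Turnaround (C−A): P0=3  P1=16  P2=1  P3=1
Waiting = turnaround − burst: P0=0, P1=5, P2=0, P3=0
Total waiting = 0 + 5 + 0 + 0 = 5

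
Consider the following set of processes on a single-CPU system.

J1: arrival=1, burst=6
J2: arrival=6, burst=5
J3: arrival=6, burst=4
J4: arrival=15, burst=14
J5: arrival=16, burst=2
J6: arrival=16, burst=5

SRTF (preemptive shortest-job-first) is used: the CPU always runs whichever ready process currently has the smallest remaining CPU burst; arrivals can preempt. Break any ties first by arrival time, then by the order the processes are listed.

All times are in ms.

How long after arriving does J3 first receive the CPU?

1

Gantt: | idle 0-1 | J1 1-7 | J3 7-11 | J2 11-16 | J5 16-18 | J6 18-23 | J4 23-37 |
Completion: J1=7  J2=16  J3=11  J4=37  J5=18  J6=23
Turnaround (C−A): J1=6  J2=10  J3=5  J4=22  J5=2  J6=7
Response(J3) = first start − arrival = 7 − 6 = 1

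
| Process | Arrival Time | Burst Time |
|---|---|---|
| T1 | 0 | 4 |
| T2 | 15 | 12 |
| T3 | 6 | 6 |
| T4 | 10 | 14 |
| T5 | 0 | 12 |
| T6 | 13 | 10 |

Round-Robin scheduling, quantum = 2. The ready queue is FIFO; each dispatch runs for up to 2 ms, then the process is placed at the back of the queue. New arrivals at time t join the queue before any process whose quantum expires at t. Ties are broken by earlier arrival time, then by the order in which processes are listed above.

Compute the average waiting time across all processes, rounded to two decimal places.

Gantt: | T1 0-2 | T5 2-4 | T1 4-6 | T5 6-8 | T3 8-10 | T5 10-12 | T4 12-14 | T3 14-16 | T5 16-18 | T6 18-20 | T4 20-22 | T2 22-24 | T3 24-26 | T5 26-28 | T6 28-30 | T4 30-32 | T2 32-34 | T5 34-36 | T6 36-38 | T4 38-40 | T2 40-42 | T6 42-44 | T4 44-46 | T2 46-48 | T6 48-50 | T4 50-52 | T2 52-54 | T4 54-56 | T2 56-58 |
Completion: T1=6  T2=58  T3=26  T4=56  T5=36  T6=50
Waiting times: T1=2, T2=31, T3=14, T4=32, T5=24, T6=27
Average waiting = (2+31+14+32+24+27) / 6 = 130/6 = 21.67

21.67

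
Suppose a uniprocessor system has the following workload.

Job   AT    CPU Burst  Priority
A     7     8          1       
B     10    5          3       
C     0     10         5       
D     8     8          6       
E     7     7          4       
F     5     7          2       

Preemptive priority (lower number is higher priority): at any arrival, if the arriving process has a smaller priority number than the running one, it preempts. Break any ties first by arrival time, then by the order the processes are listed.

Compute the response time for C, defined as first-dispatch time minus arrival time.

0

Gantt: | C 0-5 | F 5-7 | A 7-15 | F 15-20 | B 20-25 | E 25-32 | C 32-37 | D 37-45 |
Completion: A=15  B=25  C=37  D=45  E=32  F=20
Turnaround (C−A): A=8  B=15  C=37  D=37  E=25  F=15
Response(C) = first start − arrival = 0 − 0 = 0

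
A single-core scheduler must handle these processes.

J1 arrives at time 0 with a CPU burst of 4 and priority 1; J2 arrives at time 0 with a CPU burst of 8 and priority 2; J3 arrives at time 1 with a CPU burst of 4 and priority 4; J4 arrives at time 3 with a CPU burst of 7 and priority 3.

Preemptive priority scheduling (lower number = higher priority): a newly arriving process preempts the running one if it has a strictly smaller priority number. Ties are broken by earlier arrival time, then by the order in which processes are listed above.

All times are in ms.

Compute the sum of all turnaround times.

Gantt: | J1 0-4 | J2 4-12 | J4 12-19 | J3 19-23 |
Completion: J1=4  J2=12  J3=23  J4=19
Turnaround = completion − arrival: J1=4, J2=12, J3=22, J4=16
Total turnaround = 4 + 12 + 22 + 16 = 54

54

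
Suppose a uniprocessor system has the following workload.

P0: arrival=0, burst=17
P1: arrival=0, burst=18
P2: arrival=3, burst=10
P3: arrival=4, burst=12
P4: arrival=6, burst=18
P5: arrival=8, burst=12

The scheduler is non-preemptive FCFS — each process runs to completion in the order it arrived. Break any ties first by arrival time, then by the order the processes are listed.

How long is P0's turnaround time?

Schedule: | P0 0-17 | P1 17-35 | P2 35-45 | P3 45-57 | P4 57-75 | P5 75-87 |
Completion: P0=17  P1=35  P2=45  P3=57  P4=75  P5=87
Turnaround(P0) = completion − arrival = 17 − 0 = 17

17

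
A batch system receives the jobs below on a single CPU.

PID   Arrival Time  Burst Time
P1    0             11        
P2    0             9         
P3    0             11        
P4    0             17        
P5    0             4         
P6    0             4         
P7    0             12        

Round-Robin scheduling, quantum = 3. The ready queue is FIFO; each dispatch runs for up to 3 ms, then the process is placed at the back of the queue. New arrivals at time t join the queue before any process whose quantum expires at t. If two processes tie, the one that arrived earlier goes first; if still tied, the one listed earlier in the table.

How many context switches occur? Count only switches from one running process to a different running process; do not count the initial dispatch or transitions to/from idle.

23

Timeline: | P1 0-3 | P2 3-6 | P3 6-9 | P4 9-12 | P5 12-15 | P6 15-18 | P7 18-21 | P1 21-24 | P2 24-27 | P3 27-30 | P4 30-33 | P5 33-34 | P6 34-35 | P7 35-38 | P1 38-41 | P2 41-44 | P3 44-47 | P4 47-50 | P7 50-53 | P1 53-55 | P3 55-57 | P4 57-60 | P7 60-63 | P4 63-68 |
Completion: P1=55  P2=44  P3=57  P4=68  P5=34  P6=35  P7=63
Turnaround (C−A): P1=55  P2=44  P3=57  P4=68  P5=34  P6=35  P7=63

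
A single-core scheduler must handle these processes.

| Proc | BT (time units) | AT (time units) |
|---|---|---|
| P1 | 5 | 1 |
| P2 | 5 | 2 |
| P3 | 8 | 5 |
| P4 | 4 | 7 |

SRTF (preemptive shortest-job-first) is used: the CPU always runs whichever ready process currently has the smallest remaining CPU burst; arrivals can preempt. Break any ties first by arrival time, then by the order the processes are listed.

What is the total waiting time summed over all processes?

18

Schedule: | idle 0-1 | P1 1-6 | P2 6-11 | P4 11-15 | P3 15-23 |
Completion: P1=6  P2=11  P3=23  P4=15
Waiting = turnaround − burst: P1=0, P2=4, P3=10, P4=4
Total waiting = 0 + 4 + 10 + 4 = 18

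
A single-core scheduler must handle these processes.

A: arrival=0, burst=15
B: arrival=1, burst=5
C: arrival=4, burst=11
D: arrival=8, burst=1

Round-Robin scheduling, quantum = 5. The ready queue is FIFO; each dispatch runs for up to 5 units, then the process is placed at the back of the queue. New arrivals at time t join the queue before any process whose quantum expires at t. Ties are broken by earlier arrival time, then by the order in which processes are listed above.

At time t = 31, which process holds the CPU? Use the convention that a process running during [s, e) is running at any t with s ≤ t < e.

Schedule: | A 0-5 | B 5-10 | C 10-15 | A 15-20 | D 20-21 | C 21-26 | A 26-31 | C 31-32 |
Completion: A=31  B=10  C=32  D=21
Turnaround (C−A): A=31  B=9  C=28  D=13

C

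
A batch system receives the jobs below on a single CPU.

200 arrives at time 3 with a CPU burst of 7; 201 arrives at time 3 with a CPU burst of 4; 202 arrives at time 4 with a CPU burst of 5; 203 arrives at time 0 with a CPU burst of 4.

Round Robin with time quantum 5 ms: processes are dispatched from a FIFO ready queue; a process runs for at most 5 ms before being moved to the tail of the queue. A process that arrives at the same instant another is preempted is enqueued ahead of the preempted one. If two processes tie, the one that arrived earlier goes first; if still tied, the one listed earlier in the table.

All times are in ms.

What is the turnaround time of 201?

Timeline: | 203 0-4 | 200 4-9 | 201 9-13 | 202 13-18 | 200 18-20 |
Completion: 200=20  201=13  202=18  203=4
Turnaround (C−A): 200=17  201=10  202=14  203=4
Turnaround(201) = completion − arrival = 13 − 3 = 10

10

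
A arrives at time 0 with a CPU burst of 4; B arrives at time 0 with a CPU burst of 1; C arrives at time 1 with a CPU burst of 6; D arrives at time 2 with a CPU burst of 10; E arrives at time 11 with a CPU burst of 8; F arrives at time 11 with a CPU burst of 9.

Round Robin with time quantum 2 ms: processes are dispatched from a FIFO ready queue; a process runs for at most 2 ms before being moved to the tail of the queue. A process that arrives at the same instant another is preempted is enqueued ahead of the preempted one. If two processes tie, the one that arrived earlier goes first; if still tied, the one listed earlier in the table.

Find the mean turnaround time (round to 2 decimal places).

Gantt: | A 0-2 | B 2-3 | C 3-5 | D 5-7 | A 7-9 | C 9-11 | D 11-13 | E 13-15 | F 15-17 | C 17-19 | D 19-21 | E 21-23 | F 23-25 | D 25-27 | E 27-29 | F 29-31 | D 31-33 | E 33-35 | F 35-38 |
Completion: A=9  B=3  C=19  D=33  E=35  F=38
Turnaround (C−A): A=9  B=3  C=18  D=31  E=24  F=27
Turnaround times: A=9, B=3, C=18, D=31, E=24, F=27
Average turnaround = (9+3+18+31+24+27) / 6 = 112/6 = 18.67

18.67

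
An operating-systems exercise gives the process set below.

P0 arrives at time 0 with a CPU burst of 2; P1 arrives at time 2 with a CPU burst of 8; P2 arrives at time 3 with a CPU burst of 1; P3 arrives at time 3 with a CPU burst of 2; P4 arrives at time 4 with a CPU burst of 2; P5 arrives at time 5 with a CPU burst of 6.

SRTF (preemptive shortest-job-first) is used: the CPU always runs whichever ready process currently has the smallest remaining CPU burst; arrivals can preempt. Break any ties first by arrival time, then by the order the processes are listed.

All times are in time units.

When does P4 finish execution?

Timeline: | P0 0-2 | P1 2-3 | P2 3-4 | P3 4-6 | P4 6-8 | P5 8-14 | P1 14-21 |
Completion: P0=2  P1=21  P2=4  P3=6  P4=8  P5=14
Turnaround (C−A): P0=2  P1=19  P2=1  P3=3  P4=4  P5=9

8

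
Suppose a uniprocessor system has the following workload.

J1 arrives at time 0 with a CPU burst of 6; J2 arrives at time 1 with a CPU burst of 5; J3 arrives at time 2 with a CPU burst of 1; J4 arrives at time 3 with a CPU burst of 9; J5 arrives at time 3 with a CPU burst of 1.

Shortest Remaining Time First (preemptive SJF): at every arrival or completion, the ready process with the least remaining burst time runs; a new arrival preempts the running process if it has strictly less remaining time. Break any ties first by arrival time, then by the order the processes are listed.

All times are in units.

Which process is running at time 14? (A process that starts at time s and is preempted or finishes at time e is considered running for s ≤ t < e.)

Timeline: | J1 0-2 | J3 2-3 | J5 3-4 | J1 4-8 | J2 8-13 | J4 13-22 |
Completion: J1=8  J2=13  J3=3  J4=22  J5=4

J4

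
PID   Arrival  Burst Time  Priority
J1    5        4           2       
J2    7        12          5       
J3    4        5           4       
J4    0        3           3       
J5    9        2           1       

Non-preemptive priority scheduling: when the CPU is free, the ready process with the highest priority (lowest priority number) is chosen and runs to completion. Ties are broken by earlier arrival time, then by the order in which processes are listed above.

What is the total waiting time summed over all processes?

Timeline: | J4 0-3 | idle 3-4 | J3 4-9 | J5 9-11 | J1 11-15 | J2 15-27 |
Completion: J1=15  J2=27  J3=9  J4=3  J5=11
Waiting = turnaround − burst: J1=6, J2=8, J3=0, J4=0, J5=0
Total waiting = 6 + 8 + 0 + 0 + 0 = 14

14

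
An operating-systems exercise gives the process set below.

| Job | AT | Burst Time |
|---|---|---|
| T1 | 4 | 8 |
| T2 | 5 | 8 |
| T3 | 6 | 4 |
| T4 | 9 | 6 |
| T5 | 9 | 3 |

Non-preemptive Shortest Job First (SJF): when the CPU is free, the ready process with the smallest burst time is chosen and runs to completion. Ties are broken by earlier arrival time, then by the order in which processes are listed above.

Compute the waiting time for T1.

Schedule: | idle 0-4 | T1 4-12 | T5 12-15 | T3 15-19 | T4 19-25 | T2 25-33 |
Completion: T1=12  T2=33  T3=19  T4=25  T5=15
Waiting(T1) = turnaround − burst = 8 − 8 = 0

0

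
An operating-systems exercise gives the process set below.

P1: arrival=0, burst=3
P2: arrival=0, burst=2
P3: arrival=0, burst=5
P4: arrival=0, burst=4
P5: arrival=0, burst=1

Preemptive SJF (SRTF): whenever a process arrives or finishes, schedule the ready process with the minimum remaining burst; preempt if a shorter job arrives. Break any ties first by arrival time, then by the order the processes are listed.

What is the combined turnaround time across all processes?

Timeline: | P5 0-1 | P2 1-3 | P1 3-6 | P4 6-10 | P3 10-15 |
Completion: P1=6  P2=3  P3=15  P4=10  P5=1
Turnaround (C−A): P1=6  P2=3  P3=15  P4=10  P5=1
Turnaround = completion − arrival: P1=6, P2=3, P3=15, P4=10, P5=1
Total turnaround = 6 + 3 + 15 + 10 + 1 = 35

35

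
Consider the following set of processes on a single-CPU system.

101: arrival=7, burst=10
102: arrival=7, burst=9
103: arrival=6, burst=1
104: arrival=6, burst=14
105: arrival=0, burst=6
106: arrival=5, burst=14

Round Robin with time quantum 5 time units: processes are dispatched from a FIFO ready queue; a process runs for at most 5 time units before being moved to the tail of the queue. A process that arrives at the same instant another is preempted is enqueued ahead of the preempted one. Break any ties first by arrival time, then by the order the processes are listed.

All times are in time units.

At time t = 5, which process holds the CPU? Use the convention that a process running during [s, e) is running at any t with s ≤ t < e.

Timeline: | 105 0-5 | 106 5-10 | 105 10-11 | 103 11-12 | 104 12-17 | 101 17-22 | 102 22-27 | 106 27-32 | 104 32-37 | 101 37-42 | 102 42-46 | 106 46-50 | 104 50-54 |
Completion: 101=42  102=46  103=12  104=54  105=11  106=50
Turnaround (C−A): 101=35  102=39  103=6  104=48  105=11  106=45

106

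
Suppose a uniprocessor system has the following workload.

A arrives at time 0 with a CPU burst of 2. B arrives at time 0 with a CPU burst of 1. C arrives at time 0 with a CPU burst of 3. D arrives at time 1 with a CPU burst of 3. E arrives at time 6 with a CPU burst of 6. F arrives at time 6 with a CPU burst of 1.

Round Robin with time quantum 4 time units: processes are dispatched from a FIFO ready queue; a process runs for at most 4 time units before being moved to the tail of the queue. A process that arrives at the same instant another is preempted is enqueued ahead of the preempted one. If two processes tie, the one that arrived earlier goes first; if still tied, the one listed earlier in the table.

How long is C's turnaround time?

Timeline: | A 0-2 | B 2-3 | C 3-6 | D 6-9 | E 9-13 | F 13-14 | E 14-16 |
Completion: A=2  B=3  C=6  D=9  E=16  F=14
Turnaround(C) = completion − arrival = 6 − 0 = 6

6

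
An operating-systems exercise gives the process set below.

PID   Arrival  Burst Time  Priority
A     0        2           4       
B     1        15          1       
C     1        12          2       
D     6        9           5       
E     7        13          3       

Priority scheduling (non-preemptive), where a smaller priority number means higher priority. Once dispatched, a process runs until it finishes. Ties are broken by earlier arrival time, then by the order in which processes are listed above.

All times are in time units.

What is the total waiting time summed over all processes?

Gantt: | A 0-2 | B 2-17 | C 17-29 | E 29-42 | D 42-51 |
Completion: A=2  B=17  C=29  D=51  E=42
Waiting = turnaround − burst: A=0, B=1, C=16, D=36, E=22
Total waiting = 0 + 1 + 16 + 36 + 22 = 75

75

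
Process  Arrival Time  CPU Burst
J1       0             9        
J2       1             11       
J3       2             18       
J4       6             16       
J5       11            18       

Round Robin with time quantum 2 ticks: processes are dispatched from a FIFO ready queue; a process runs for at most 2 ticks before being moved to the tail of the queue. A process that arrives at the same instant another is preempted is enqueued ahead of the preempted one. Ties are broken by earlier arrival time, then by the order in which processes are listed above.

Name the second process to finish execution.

J2

Gantt: | J1 0-2 | J2 2-4 | J3 4-6 | J1 6-8 | J2 8-10 | J4 10-12 | J3 12-14 | J1 14-16 | J2 16-18 | J5 18-20 | J4 20-22 | J3 22-24 | J1 24-26 | J2 26-28 | J5 28-30 | J4 30-32 | J3 32-34 | J1 34-35 | J2 35-37 | J5 37-39 | J4 39-41 | J3 41-43 | J2 43-44 | J5 44-46 | J4 46-48 | J3 48-50 | J5 50-52 | J4 52-54 | J3 54-56 | J5 56-58 | J4 58-60 | J3 60-62 | J5 62-64 | J4 64-66 | J3 66-68 | J5 68-72 |
Completion: J1=35  J2=44  J3=68  J4=66  J5=72
Finish order: J1 → J2 → J4 → J3 → J5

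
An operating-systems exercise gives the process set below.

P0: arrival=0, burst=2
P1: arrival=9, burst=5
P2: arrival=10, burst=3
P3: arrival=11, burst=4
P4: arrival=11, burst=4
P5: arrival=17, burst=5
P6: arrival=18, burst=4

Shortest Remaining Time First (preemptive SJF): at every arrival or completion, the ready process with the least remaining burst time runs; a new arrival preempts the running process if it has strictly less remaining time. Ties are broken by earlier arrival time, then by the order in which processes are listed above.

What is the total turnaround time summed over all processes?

65

Schedule: | P0 0-2 | idle 2-9 | P1 9-10 | P2 10-13 | P1 13-17 | P3 17-21 | P4 21-25 | P6 25-29 | P5 29-34 |
Completion: P0=2  P1=17  P2=13  P3=21  P4=25  P5=34  P6=29
Turnaround = completion − arrival: P0=2, P1=8, P2=3, P3=10, P4=14, P5=17, P6=11
Total turnaround = 2 + 8 + 3 + 10 + 14 + 17 + 11 = 65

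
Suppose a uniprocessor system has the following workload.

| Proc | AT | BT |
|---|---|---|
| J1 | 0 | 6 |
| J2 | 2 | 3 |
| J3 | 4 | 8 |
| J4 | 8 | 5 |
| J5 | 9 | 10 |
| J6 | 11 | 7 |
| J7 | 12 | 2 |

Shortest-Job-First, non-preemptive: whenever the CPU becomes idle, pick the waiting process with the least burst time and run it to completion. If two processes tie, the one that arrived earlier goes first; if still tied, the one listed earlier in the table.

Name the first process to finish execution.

J1

Timeline: | J1 0-6 | J2 6-9 | J4 9-14 | J7 14-16 | J6 16-23 | J3 23-31 | J5 31-41 |
Completion: J1=6  J2=9  J3=31  J4=14  J5=41  J6=23  J7=16
Finish order: J1 → J2 → J4 → J7 → J6 → J3 → J5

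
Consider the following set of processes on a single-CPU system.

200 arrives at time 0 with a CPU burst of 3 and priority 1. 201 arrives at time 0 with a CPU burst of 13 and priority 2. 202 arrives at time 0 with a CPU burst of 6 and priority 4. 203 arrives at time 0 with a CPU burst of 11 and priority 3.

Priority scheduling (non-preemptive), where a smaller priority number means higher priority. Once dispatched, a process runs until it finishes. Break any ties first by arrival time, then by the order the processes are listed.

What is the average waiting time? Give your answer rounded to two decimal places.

11.50

Timeline: | 200 0-3 | 201 3-16 | 203 16-27 | 202 27-33 |
Completion: 200=3  201=16  202=33  203=27
Waiting times: 200=0, 201=3, 202=27, 203=16
Average waiting = (0+3+27+16) / 4 = 46/4 = 11.50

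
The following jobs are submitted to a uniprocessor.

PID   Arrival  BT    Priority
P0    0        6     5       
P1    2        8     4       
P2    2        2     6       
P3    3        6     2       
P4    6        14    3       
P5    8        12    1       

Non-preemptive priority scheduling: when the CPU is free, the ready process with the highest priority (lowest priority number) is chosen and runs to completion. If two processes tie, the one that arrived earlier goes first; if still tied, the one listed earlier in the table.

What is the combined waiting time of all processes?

Gantt: | P0 0-6 | P3 6-12 | P5 12-24 | P4 24-38 | P1 38-46 | P2 46-48 |
Completion: P0=6  P1=46  P2=48  P3=12  P4=38  P5=24
Waiting = turnaround − burst: P0=0, P1=36, P2=44, P3=3, P4=18, P5=4
Total waiting = 0 + 36 + 44 + 3 + 18 + 4 = 105

105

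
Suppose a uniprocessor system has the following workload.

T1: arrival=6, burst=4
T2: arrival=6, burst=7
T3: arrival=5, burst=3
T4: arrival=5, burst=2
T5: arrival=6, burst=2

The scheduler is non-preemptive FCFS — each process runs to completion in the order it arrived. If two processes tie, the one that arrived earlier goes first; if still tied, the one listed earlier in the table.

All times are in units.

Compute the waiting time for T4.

Schedule: | idle 0-5 | T3 5-8 | T4 8-10 | T1 10-14 | T2 14-21 | T5 21-23 |
Completion: T1=14  T2=21  T3=8  T4=10  T5=23
Turnaround (C−A): T1=8  T2=15  T3=3  T4=5  T5=17
Waiting(T4) = turnaround − burst = 5 − 2 = 3

3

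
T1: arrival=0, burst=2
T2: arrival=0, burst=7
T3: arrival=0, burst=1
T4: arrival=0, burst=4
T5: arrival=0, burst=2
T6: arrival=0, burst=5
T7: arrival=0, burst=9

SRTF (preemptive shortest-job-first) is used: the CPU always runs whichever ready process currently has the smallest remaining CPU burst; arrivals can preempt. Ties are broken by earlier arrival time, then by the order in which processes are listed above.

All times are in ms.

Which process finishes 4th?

T4

Schedule: | T3 0-1 | T1 1-3 | T5 3-5 | T4 5-9 | T6 9-14 | T2 14-21 | T7 21-30 |
Completion: T1=3  T2=21  T3=1  T4=9  T5=5  T6=14  T7=30
Turnaround (C−A): T1=3  T2=21  T3=1  T4=9  T5=5  T6=14  T7=30
Finish order: T3 → T1 → T5 → T4 → T6 → T2 → T7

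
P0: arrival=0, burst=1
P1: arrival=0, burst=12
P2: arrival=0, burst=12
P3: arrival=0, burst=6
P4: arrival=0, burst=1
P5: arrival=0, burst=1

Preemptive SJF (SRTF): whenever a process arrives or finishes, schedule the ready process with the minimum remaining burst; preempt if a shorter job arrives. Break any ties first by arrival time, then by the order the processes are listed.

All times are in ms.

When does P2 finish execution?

Schedule: | P0 0-1 | P4 1-2 | P5 2-3 | P3 3-9 | P1 9-21 | P2 21-33 |
Completion: P0=1  P1=21  P2=33  P3=9  P4=2  P5=3

33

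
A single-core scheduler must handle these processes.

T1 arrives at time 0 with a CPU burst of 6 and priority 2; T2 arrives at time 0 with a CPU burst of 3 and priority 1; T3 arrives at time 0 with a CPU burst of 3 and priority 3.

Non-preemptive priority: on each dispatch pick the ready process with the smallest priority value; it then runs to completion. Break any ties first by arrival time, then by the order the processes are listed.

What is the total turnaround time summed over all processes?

24

Timeline: | T2 0-3 | T1 3-9 | T3 9-12 |
Completion: T1=9  T2=3  T3=12
Turnaround = completion − arrival: T1=9, T2=3, T3=12
Total turnaround = 9 + 3 + 12 = 24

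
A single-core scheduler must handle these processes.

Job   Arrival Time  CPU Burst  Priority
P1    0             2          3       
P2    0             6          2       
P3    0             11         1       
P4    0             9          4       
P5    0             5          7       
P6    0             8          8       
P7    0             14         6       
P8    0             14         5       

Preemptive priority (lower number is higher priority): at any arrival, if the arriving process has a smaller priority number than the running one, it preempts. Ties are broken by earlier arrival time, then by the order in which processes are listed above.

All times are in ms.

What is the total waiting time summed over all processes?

234

Schedule: | P3 0-11 | P2 11-17 | P1 17-19 | P4 19-28 | P8 28-42 | P7 42-56 | P5 56-61 | P6 61-69 |
Completion: P1=19  P2=17  P3=11  P4=28  P5=61  P6=69  P7=56  P8=42
Waiting = turnaround − burst: P1=17, P2=11, P3=0, P4=19, P5=56, P6=61, P7=42, P8=28
Total waiting = 17 + 11 + 0 + 19 + 56 + 61 + 42 + 28 = 234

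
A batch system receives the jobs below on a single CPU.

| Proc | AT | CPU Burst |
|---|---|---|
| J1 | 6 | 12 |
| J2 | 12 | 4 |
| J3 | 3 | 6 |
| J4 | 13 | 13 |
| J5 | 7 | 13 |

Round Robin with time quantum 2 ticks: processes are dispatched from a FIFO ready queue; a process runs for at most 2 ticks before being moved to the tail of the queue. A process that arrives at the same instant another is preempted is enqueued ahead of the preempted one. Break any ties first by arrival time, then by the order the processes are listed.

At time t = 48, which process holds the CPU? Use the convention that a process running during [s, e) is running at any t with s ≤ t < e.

J4

Gantt: | idle 0-3 | J3 3-7 | J1 7-9 | J5 9-11 | J3 11-13 | J1 13-15 | J5 15-17 | J2 17-19 | J4 19-21 | J1 21-23 | J5 23-25 | J2 25-27 | J4 27-29 | J1 29-31 | J5 31-33 | J4 33-35 | J1 35-37 | J5 37-39 | J4 39-41 | J1 41-43 | J5 43-45 | J4 45-47 | J5 47-48 | J4 48-51 |
Completion: J1=43  J2=27  J3=13  J4=51  J5=48
Turnaround (C−A): J1=37  J2=15  J3=10  J4=38  J5=41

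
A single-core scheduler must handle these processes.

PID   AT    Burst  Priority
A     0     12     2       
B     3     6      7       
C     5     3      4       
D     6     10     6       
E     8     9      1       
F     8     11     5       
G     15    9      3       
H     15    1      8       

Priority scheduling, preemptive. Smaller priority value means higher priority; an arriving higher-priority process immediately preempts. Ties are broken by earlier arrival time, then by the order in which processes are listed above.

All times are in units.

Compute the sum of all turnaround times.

260

Timeline: | A 0-8 | E 8-17 | A 17-21 | G 21-30 | C 30-33 | F 33-44 | D 44-54 | B 54-60 | H 60-61 |
Completion: A=21  B=60  C=33  D=54  E=17  F=44  G=30  H=61
Turnaround = completion − arrival: A=21, B=57, C=28, D=48, E=9, F=36, G=15, H=46
Total turnaround = 21 + 57 + 28 + 48 + 9 + 36 + 15 + 46 = 260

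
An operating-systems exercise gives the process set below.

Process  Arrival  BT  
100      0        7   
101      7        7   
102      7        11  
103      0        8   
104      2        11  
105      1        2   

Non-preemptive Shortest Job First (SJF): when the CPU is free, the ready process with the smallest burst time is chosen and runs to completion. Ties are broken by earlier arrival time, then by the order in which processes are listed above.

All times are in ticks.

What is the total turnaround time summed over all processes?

Schedule: | 100 0-7 | 105 7-9 | 101 9-16 | 103 16-24 | 104 24-35 | 102 35-46 |
Completion: 100=7  101=16  102=46  103=24  104=35  105=9
Turnaround (C−A): 100=7  101=9  102=39  103=24  104=33  105=8
Turnaround = completion − arrival: 100=7, 101=9, 102=39, 103=24, 104=33, 105=8
Total turnaround = 7 + 9 + 39 + 24 + 33 + 8 = 120

120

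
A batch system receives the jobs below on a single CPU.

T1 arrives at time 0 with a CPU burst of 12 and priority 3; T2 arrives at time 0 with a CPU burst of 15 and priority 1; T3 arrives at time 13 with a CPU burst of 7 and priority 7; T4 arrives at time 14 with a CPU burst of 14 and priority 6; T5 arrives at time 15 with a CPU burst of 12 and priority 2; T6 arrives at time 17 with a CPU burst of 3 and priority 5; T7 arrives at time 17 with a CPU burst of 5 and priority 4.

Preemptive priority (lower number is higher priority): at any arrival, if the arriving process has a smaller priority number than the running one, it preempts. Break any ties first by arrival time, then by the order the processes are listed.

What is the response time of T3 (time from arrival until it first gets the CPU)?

48

Timeline: | T2 0-15 | T5 15-27 | T1 27-39 | T7 39-44 | T6 44-47 | T4 47-61 | T3 61-68 |
Completion: T1=39  T2=15  T3=68  T4=61  T5=27  T6=47  T7=44
Response(T3) = first start − arrival = 61 − 13 = 48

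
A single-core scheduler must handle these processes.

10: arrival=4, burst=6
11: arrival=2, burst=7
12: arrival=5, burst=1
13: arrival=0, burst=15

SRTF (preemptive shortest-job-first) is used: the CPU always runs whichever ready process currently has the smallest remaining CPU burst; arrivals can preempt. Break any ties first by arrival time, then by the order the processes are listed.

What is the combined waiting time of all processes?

21

Timeline: | 13 0-2 | 11 2-5 | 12 5-6 | 11 6-10 | 10 10-16 | 13 16-29 |
Completion: 10=16  11=10  12=6  13=29
Turnaround (C−A): 10=12  11=8  12=1  13=29
Waiting = turnaround − burst: 10=6, 11=1, 12=0, 13=14
Total waiting = 6 + 1 + 0 + 14 = 21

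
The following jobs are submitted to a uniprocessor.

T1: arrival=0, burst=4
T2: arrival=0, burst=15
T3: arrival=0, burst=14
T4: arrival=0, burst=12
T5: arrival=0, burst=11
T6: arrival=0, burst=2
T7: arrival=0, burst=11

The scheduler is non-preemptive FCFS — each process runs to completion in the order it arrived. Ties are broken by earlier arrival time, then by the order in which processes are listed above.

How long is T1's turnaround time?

Timeline: | T1 0-4 | T2 4-19 | T3 19-33 | T4 33-45 | T5 45-56 | T6 56-58 | T7 58-69 |
Completion: T1=4  T2=19  T3=33  T4=45  T5=56  T6=58  T7=69
Turnaround (C−A): T1=4  T2=19  T3=33  T4=45  T5=56  T6=58  T7=69
Turnaround(T1) = completion − arrival = 4 − 0 = 4

4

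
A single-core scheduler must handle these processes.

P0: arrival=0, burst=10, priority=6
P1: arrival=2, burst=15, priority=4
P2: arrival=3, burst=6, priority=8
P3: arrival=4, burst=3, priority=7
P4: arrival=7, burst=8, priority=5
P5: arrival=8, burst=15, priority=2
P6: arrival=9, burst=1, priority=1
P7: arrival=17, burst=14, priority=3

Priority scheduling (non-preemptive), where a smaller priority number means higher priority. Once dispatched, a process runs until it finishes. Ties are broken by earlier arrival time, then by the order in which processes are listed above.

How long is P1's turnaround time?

Gantt: | P0 0-10 | P6 10-11 | P5 11-26 | P7 26-40 | P1 40-55 | P4 55-63 | P3 63-66 | P2 66-72 |
Completion: P0=10  P1=55  P2=72  P3=66  P4=63  P5=26  P6=11  P7=40
Turnaround(P1) = completion − arrival = 55 − 2 = 53

53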